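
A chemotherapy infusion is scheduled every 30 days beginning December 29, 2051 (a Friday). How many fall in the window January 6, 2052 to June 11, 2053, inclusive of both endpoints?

17

Occurrences land 30·i days after December 29, 2051 for i = 0, 1, 2, …
January 6, 2052 is 8 days after the start; 8 ÷ 30 = 0 remainder 8; since the remainder is 8, round up to i = 1. First occurrence in the window: #2 on January 28, 2052 (1×30 = 30 days in).
June 11, 2053 is 530 days after the start; 530 ÷ 30 = 17 remainder 20. Last occurrence in the window: #18 on May 22, 2053.
Occurrences #2 through #18: 17 in total.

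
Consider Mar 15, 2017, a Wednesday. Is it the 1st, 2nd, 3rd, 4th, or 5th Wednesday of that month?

Day 15 falls in week ⌈15/7⌉ of the month.
Days 1–7 hold the 1st Wednesday, 8–14 the 2nd, 15–21 the 3rd, 22–28 the 4th, 29–31 the 5th.
15 is in the range for the 3rd.

3rd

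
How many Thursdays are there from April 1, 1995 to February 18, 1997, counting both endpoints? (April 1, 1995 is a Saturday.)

98

April 1, 1995 is a Saturday; the first Thursday on or after it is April 6, 1995 (5 days later).
From April 6, 1995 to February 18, 1997: 269 + 366 + 49 = 684 days (rest of 1995, 1996, to February 18, 1997 in 1997).
684 ÷ 7 = 97 full weeks with remainder 5, so 97 more Thursdays after the first → 98.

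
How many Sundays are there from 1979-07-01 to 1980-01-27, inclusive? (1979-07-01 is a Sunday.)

31

1979-07-01 is a Sunday; the first Sunday on or after it is 1979-07-01.
From 1979-07-01 to 1980-01-27: 30 + 31 + 30 + 31 + 30 + 31 + 27 = 210 days (rest of July, August, September, October, November, December, January).
210 ÷ 7 = 30 full weeks with remainder 0, so 30 more Sundays after the first → 31.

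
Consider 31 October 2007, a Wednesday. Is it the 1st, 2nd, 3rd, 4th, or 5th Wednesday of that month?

5th

Day 31 falls in week ⌈31/7⌉ of the month.
Days 1–7 hold the 1st Wednesday, 8–14 the 2nd, 15–21 the 3rd, 22–28 the 4th, 29–31 the 5th.
31 is in the range for the 5th.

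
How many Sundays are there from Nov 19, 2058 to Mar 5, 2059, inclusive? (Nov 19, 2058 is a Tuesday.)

Nov 19, 2058 is a Tuesday; the first Sunday on or after it is Nov 24, 2058 (5 days later).
From Nov 24, 2058 to Mar 5, 2059: 6 + 31 + 31 + 28 + 5 = 101 days (rest of Nov, Dec, Jan, Feb, Mar).
101 ÷ 7 = 14 full weeks with remainder 3, so 14 more Sundays after the first → 15.

15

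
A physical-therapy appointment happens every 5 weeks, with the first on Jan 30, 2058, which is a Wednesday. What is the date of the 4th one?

May 15, 2058

The 4th occurrence is 3 intervals after the first: 3 × 35 = 105 days after Jan 30, 2058.
Jan has 31 days — 1 day to the end of Jan leaves 104.
Feb has 28 days (76 left).
Mar has 31 days (45 left).
Apr has 30 days (15 left).
15 days into May → May 15, 2058.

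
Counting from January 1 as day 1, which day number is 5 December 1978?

339

Days in months before December: 31 + 28 + 31 + 30 + 31 + 30 + 31 + 31 + 30 + 31 + 30 = 334.
Plus 5 days into December → day 339.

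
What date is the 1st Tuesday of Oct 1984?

Oct 2, 1984

Oct 1984 begins on a Monday, so the first Tuesday is Oct 2 (1 day later).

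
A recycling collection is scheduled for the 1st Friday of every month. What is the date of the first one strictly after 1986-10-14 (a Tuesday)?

October 1986 starts on a Wednesday, so its 1st Friday is 1986-10-03 (2 days in).
That is not after 1986-10-14, so look at November 1986.
November 1986 starts on a Saturday, so its 1st Friday is 1986-11-07 (6 days in).

1986-11-07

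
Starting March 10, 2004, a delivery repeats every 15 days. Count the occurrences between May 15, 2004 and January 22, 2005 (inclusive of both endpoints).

Occurrences land 15·i days after March 10, 2004 for i = 0, 1, 2, …
May 15, 2004 is 66 days after the start; 66 ÷ 15 = 4 remainder 6; since the remainder is 6, round up to i = 5. First occurrence in the window: #6 on May 24, 2004 (5×15 = 75 days in).
January 22, 2005 is 318 days after the start; 318 ÷ 15 = 21 remainder 3. Last occurrence in the window: #22 on January 19, 2005.
Occurrences #6 through #22: 17 in total.

17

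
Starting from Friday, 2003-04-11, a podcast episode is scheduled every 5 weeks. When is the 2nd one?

The 2nd occurrence is 1 interval after the first: 1 × 35 = 35 days after 2003-04-11.
April has 30 days — 19 days to the end of April leaves 16.
16 days into May → 2003-05-16.

2003-05-16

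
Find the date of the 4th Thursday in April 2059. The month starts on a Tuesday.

April 2059 begins on a Tuesday, so the first Thursday is April 3 (2 days later).
The 4th Thursday is 3 weeks later: 3 + 21 = 24.

24 April 2059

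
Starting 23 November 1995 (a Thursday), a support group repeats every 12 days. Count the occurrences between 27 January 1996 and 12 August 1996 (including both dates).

Occurrences land 12·i days after 23 November 1995 for i = 0, 1, 2, …
27 January 1996 is 65 days after the start; 65 ÷ 12 = 5 remainder 5; since the remainder is 5, round up to i = 6. First occurrence in the window: #7 on 3 February 1996 (6×12 = 72 days in).
12 August 1996 is 263 days after the start; 263 ÷ 12 = 21 remainder 11. Last occurrence in the window: #22 on 1 August 1996.
Occurrences #7 through #22: 16 in total.

16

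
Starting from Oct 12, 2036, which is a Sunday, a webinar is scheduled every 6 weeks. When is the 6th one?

The 6th occurrence is 5 intervals after the first: 5 × 42 = 210 days after Oct 12, 2036.
Oct has 31 days — 19 days to the end of Oct leaves 191.
Nov has 30 days (161 left).
Dec has 31 days (130 left).
Jan has 31 days (99 left).
Feb has 28 days (71 left).
Mar has 31 days (40 left).
Apr has 30 days (10 left).
10 days into May → May 10, 2037.

May 10, 2037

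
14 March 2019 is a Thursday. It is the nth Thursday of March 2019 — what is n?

2nd

Day 14 falls in week ⌈14/7⌉ of the month.
Days 1–7 hold the 1st Thursday, 8–14 the 2nd, 15–21 the 3rd, 22–28 the 4th, 29–31 the 5th.
14 is in the range for the 2nd.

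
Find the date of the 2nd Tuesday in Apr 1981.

The first Tuesday of Apr 1981 is Apr 7.
The 2nd Tuesday is 1 weeks later: 7 + 7 = 14.

Apr 14, 1981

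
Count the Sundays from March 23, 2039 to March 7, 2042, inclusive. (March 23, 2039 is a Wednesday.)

March 23, 2039 is a Wednesday; the first Sunday on or after it is March 27, 2039 (4 days later).
From March 27, 2039 to March 7, 2042: 279 + 366 + 365 + 66 = 1076 days (rest of 2039, 2040, 2041, to March 7, 2042 in 2042).
1076 ÷ 7 = 153 full weeks with remainder 5, so 153 more Sundays after the first → 154.

154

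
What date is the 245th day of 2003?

2003-09-02

January has 31 days (245 − 31 = 214 remain).
February has 28 days (214 − 28 = 186 remain).
March has 31 days (186 − 31 = 155 remain).
April has 30 days (155 − 30 = 125 remain).
May has 31 days (125 − 31 = 94 remain).
June has 30 days (94 − 30 = 64 remain).
July has 31 days (64 − 31 = 33 remain).
August has 31 days (33 − 31 = 2 remain).
2 into September → September 2.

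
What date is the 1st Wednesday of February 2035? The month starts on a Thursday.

February 2035 begins on a Thursday, so the first Wednesday is February 7 (6 days later).

February 7, 2035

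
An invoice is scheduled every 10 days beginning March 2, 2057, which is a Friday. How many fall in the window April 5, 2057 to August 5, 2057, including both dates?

Occurrences land 10·i days after March 2, 2057 for i = 0, 1, 2, …
April 5, 2057 is 34 days after the start; 34 ÷ 10 = 3 remainder 4; since the remainder is 4, round up to i = 4. First occurrence in the window: #5 on April 11, 2057 (4×10 = 40 days in).
August 5, 2057 is 156 days after the start; 156 ÷ 10 = 15 remainder 6. Last occurrence in the window: #16 on July 30, 2057.
Occurrences #5 through #16: 12 in total.

12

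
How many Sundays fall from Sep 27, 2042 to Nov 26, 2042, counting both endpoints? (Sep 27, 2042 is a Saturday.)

9

Sep 27, 2042 is a Saturday; the first Sunday on or after it is Sep 28, 2042 (1 day later).
From Sep 28, 2042 to Nov 26, 2042: 2 + 31 + 26 = 59 days (rest of Sep, Oct, Nov).
59 ÷ 7 = 8 full weeks with remainder 3, so 8 more Sundays after the first → 9.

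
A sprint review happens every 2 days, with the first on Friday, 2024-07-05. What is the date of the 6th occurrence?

The 6th occurrence is 5 intervals after the first: 5 × 2 = 10 days after 2024-07-05.
10 days later is 2024-07-15.

2024-07-15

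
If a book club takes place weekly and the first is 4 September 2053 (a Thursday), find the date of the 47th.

23 July 2054

The 47th occurrence is 46 intervals after the first: 46 × 7 = 322 days after 4 September 2053.
September has 30 days — 26 days to the end of September leaves 296.
October has 31 days (265 left).
November has 30 days (235 left).
December has 31 days (204 left).
January has 31 days (173 left).
February has 28 days (145 left).
March has 31 days (114 left).
April has 30 days (84 left).
May has 31 days (53 left).
June has 30 days (23 left).
23 days into July → 23 July 2054.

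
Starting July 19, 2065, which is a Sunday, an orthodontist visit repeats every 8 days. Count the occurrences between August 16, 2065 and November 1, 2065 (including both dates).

10

Occurrences land 8·i days after July 19, 2065 for i = 0, 1, 2, …
August 16, 2065 is 28 days after the start; 28 ÷ 8 = 3 remainder 4; since the remainder is 4, round up to i = 4. First occurrence in the window: #5 on August 20, 2065 (4×8 = 32 days in).
November 1, 2065 is 105 days after the start; 105 ÷ 8 = 13 remainder 1. Last occurrence in the window: #14 on October 31, 2065.
Occurrences #5 through #14: 10 in total.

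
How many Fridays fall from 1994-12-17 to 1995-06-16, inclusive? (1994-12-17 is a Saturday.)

1994-12-17 is a Saturday; the first Friday on or after it is 1994-12-23 (6 days later).
From 1994-12-23 to 1995-06-16: 8 + 31 + 28 + 31 + 30 + 31 + 16 = 175 days (rest of December, January, February, March, April, May, June).
175 ÷ 7 = 25 full weeks with remainder 0, so 25 more Fridays after the first → 26.

26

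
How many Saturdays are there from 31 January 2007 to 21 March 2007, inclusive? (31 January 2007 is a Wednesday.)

7

31 January 2007 is a Wednesday; the first Saturday on or after it is 3 February 2007 (3 days later).
From 3 February 2007 to 21 March 2007: 25 + 21 = 46 days (rest of February, March).
46 ÷ 7 = 6 full weeks with remainder 4, so 6 more Saturdays after the first → 7.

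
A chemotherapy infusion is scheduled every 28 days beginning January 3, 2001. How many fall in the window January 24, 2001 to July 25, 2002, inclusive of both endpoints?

20

Occurrences land 28·i days after January 3, 2001 for i = 0, 1, 2, …
January 24, 2001 is 21 days after the start; 21 ÷ 28 = 0 remainder 21; since the remainder is 21, round up to i = 1. First occurrence in the window: #2 on January 31, 2001 (1×28 = 28 days in).
July 25, 2002 is 568 days after the start; 568 ÷ 28 = 20 remainder 8. Last occurrence in the window: #21 on July 17, 2002.
Occurrences #2 through #21: 20 in total.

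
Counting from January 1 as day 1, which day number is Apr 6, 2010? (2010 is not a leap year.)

96

Days in months before Apr: 31 + 28 + 31 = 90.
Plus 6 days into Apr → day 96.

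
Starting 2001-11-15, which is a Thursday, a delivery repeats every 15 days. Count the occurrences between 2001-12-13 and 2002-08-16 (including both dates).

Occurrences land 15·i days after 2001-11-15 for i = 0, 1, 2, …
2001-12-13 is 28 days after the start; 28 ÷ 15 = 1 remainder 13; since the remainder is 13, round up to i = 2. First occurrence in the window: #3 on 2001-12-15 (2×15 = 30 days in).
2002-08-16 is 274 days after the start; 274 ÷ 15 = 18 remainder 4. Last occurrence in the window: #19 on 2002-08-12.
Occurrences #3 through #19: 17 in total.

17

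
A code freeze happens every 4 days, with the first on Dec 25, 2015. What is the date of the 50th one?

Jul 8, 2016

The 50th occurrence is 49 intervals after the first: 49 × 4 = 196 days after Dec 25, 2015.
Dec has 31 days — 6 days to the end of Dec leaves 190.
Jan has 31 days (159 left).
Feb has 29 days (130 left).
Mar has 31 days (99 left).
Apr has 30 days (69 left).
May has 31 days (38 left).
Jun has 30 days (8 left).
8 days into Jul → Jul 8, 2016.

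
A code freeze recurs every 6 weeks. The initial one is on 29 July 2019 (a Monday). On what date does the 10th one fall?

The 10th occurrence is 9 intervals after the first: 9 × 42 = 378 days after 29 July 2019.
July has 31 days — 2 days to the end of July leaves 376.
August has 31 days (345 left).
September has 30 days (315 left).
October has 31 days (284 left).
November has 30 days (254 left).
December has 31 days (223 left).
January has 31 days (192 left).
February has 29 days (163 left).
March has 31 days (132 left).
April has 30 days (102 left).
May has 31 days (71 left).
June has 30 days (41 left).
July has 31 days (10 left).
10 days into August → 10 August 2020.

10 August 2020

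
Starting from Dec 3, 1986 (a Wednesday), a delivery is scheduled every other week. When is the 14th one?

The 14th occurrence is 13 intervals after the first: 13 × 14 = 182 days after Dec 3, 1986.
Dec has 31 days — 28 days to the end of Dec leaves 154.
Jan has 31 days (123 left).
Feb has 28 days (95 left).
Mar has 31 days (64 left).
Apr has 30 days (34 left).
May has 31 days (3 left).
3 days into Jun → Jun 3, 1987.

Jun 3, 1987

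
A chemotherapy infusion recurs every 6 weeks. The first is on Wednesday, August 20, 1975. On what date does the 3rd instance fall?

November 12, 1975

The 3rd occurrence is 2 intervals after the first: 2 × 42 = 84 days after August 20, 1975.
August has 31 days — 11 days to the end of August leaves 73.
September has 30 days (43 left).
October has 31 days (12 left).
12 days into November → November 12, 1975.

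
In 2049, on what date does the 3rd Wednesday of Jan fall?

Jan 2049 begins on a Friday, so the first Wednesday is Jan 6 (5 days later).
The 3rd Wednesday is 2 weeks later: 6 + 14 = 20.

Jan 20, 2049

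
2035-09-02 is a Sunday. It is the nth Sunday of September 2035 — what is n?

Day 2 falls in week ⌈2/7⌉ of the month.
Days 1–7 hold the 1st Sunday, 8–14 the 2nd, 15–21 the 3rd, 22–28 the 4th, 29–31 the 5th.
2 is in the range for the 1st.

1st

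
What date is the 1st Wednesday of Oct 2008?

Oct 1, 2008

The first Wednesday of Oct 2008 is Oct 1.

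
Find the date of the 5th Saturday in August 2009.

2009-08-29

The first Saturday of August 2009 is August 1.
The 5th Saturday is 4 weeks later: 1 + 28 = 29.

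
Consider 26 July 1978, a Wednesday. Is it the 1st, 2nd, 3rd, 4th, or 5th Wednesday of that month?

4th

Day 26 falls in week ⌈26/7⌉ of the month.
Days 1–7 hold the 1st Wednesday, 8–14 the 2nd, 15–21 the 3rd, 22–28 the 4th, 29–31 the 5th.
26 is in the range for the 4th.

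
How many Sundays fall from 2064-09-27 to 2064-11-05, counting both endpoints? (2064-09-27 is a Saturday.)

2064-09-27 is a Saturday; the first Sunday on or after it is 2064-09-28 (1 day later).
From 2064-09-28 to 2064-11-05: 2 + 31 + 5 = 38 days (rest of September, October, November).
38 ÷ 7 = 5 full weeks with remainder 3, so 5 more Sundays after the first → 6.

6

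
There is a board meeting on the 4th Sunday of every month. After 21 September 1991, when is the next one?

September 1991 starts on a Sunday; its first Sunday is the 1st, so the 4th Sunday is the 22nd — 22 September 1991.
22 September 1991 is after 21 September 1991, so that is the next one.

22 September 1991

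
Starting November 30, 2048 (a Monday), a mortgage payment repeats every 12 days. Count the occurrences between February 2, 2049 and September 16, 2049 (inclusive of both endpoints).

19

Occurrences land 12·i days after November 30, 2048 for i = 0, 1, 2, …
February 2, 2049 is 64 days after the start; 64 ÷ 12 = 5 remainder 4; since the remainder is 4, round up to i = 6. First occurrence in the window: #7 on February 10, 2049 (6×12 = 72 days in).
September 16, 2049 is 290 days after the start; 290 ÷ 12 = 24 remainder 2. Last occurrence in the window: #25 on September 14, 2049.
Occurrences #7 through #25: 19 in total.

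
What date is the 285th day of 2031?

October 12, 2031

January has 31 days (285 − 31 = 254 remain).
February has 28 days (254 − 28 = 226 remain).
March has 31 days (226 − 31 = 195 remain).
April has 30 days (195 − 30 = 165 remain).
May has 31 days (165 − 31 = 134 remain).
June has 30 days (134 − 30 = 104 remain).
July has 31 days (104 − 31 = 73 remain).
August has 31 days (73 − 31 = 42 remain).
September has 30 days (42 − 30 = 12 remain).
12 into October → October 12.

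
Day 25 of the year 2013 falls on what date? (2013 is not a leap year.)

Jan 25, 2013

25 into Jan → Jan 25.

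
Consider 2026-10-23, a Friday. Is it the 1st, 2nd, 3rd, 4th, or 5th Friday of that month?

4th

Day 23 falls in week ⌈23/7⌉ of the month.
Days 1–7 hold the 1st Friday, 8–14 the 2nd, 15–21 the 3rd, 22–28 the 4th, 29–31 the 5th.
23 is in the range for the 4th.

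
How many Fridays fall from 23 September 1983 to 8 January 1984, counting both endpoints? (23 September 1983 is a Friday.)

16

23 September 1983 is a Friday; the first Friday on or after it is 23 September 1983.
From 23 September 1983 to 8 January 1984: 7 + 31 + 30 + 31 + 8 = 107 days (rest of September, October, November, December, January).
107 ÷ 7 = 15 full weeks with remainder 2, so 15 more Fridays after the first → 16.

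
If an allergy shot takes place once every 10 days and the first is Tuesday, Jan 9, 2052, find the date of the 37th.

The 37th occurrence is 36 intervals after the first: 36 × 10 = 360 days after Jan 9, 2052.
Jan has 31 days — 22 days to the end of Jan leaves 338.
Feb has 29 days (309 left).
Mar has 31 days (278 left).
Apr has 30 days (248 left).
May has 31 days (217 left).
Jun has 30 days (187 left).
Jul has 31 days (156 left).
Aug has 31 days (125 left).
Sep has 30 days (95 left).
Oct has 31 days (64 left).
Nov has 30 days (34 left).
Dec has 31 days (3 left).
3 days into Jan → Jan 3, 2053.

Jan 3, 2053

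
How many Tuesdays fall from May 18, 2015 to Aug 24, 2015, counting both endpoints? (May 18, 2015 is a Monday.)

May 18, 2015 is a Monday; the first Tuesday on or after it is May 19, 2015 (1 day later).
From May 19, 2015 to Aug 24, 2015: 12 + 30 + 31 + 24 = 97 days (rest of May, Jun, Jul, Aug).
97 ÷ 7 = 13 full weeks with remainder 6, so 13 more Tuesdays after the first → 14.

14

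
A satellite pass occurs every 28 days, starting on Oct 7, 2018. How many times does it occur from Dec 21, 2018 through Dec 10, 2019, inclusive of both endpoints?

Occurrences land 28·i days after Oct 7, 2018 for i = 0, 1, 2, …
Dec 21, 2018 is 75 days after the start; 75 ÷ 28 = 2 remainder 19; since the remainder is 19, round up to i = 3. First occurrence in the window: #4 on Dec 30, 2018 (3×28 = 84 days in).
Dec 10, 2019 is 429 days after the start; 429 ÷ 28 = 15 remainder 9. Last occurrence in the window: #16 on Dec 1, 2019.
Occurrences #4 through #16: 13 in total.

13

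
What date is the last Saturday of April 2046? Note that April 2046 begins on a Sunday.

2046-04-28

April 2046 begins on a Sunday, so the first Saturday is April 7 (6 days later).
April 2046 has 30 days. Adding weeks: 7, 14, 21, 28 — the last one ≤ 30 is the 28th.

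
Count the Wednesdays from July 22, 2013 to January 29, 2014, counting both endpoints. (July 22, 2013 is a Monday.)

28

July 22, 2013 is a Monday; the first Wednesday on or after it is July 24, 2013 (2 days later).
From July 24, 2013 to January 29, 2014: 7 + 31 + 30 + 31 + 30 + 31 + 29 = 189 days (rest of July, August, September, October, November, December, January).
189 ÷ 7 = 27 full weeks with remainder 0, so 27 more Wednesdays after the first → 28.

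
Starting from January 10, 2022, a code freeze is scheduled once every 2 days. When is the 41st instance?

March 31, 2022

The 41st occurrence is 40 intervals after the first: 40 × 2 = 80 days after January 10, 2022.
January has 31 days — 21 days to the end of January leaves 59.
February has 28 days (31 left).
31 days into March → March 31, 2022.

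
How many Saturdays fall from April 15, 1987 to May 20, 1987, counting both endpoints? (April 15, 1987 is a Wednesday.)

April 15, 1987 is a Wednesday; the first Saturday on or after it is April 18, 1987 (3 days later).
From April 18, 1987 to May 20, 1987: 12 + 20 = 32 days (rest of April, May).
32 ÷ 7 = 4 full weeks with remainder 4, so 4 more Saturdays after the first → 5.

5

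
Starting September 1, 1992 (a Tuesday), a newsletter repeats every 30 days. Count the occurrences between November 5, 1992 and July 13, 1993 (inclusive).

8

Occurrences land 30·i days after September 1, 1992 for i = 0, 1, 2, …
November 5, 1992 is 65 days after the start; 65 ÷ 30 = 2 remainder 5; since the remainder is 5, round up to i = 3. First occurrence in the window: #4 on November 30, 1992 (3×30 = 90 days in).
July 13, 1993 is 315 days after the start; 315 ÷ 30 = 10 remainder 15. Last occurrence in the window: #11 on June 28, 1993.
Occurrences #4 through #11: 8 in total.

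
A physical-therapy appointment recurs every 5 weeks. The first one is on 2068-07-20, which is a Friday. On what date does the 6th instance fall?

The 6th occurrence is 5 intervals after the first: 5 × 35 = 175 days after 2068-07-20.
July has 31 days — 11 days to the end of July leaves 164.
August has 31 days (133 left).
September has 30 days (103 left).
October has 31 days (72 left).
November has 30 days (42 left).
December has 31 days (11 left).
11 days into January → 2069-01-11.

2069-01-11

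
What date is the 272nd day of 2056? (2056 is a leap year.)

January has 31 days (272 − 31 = 241 remain).
February has 29 days (241 − 29 = 212 remain).
March has 31 days (212 − 31 = 181 remain).
April has 30 days (181 − 30 = 151 remain).
May has 31 days (151 − 31 = 120 remain).
June has 30 days (120 − 30 = 90 remain).
July has 31 days (90 − 31 = 59 remain).
August has 31 days (59 − 31 = 28 remain).
28 into September → September 28.

September 28, 2056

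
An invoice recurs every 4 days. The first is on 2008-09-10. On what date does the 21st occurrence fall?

The 21st occurrence is 20 intervals after the first: 20 × 4 = 80 days after 2008-09-10.
September has 30 days — 20 days to the end of September leaves 60.
October has 31 days (29 left).
29 days into November → 2008-11-29.

2008-11-29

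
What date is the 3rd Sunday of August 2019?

2019-08-18

The first Sunday of August 2019 is August 4.
The 3rd Sunday is 2 weeks later: 4 + 14 = 18.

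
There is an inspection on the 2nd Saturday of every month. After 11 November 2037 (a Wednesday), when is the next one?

14 November 2037

November 2037 starts on a Sunday; its first Saturday is the 7th, so the 2nd Saturday is the 14th — 14 November 2037.
14 November 2037 is after 11 November 2037, so that is the next one.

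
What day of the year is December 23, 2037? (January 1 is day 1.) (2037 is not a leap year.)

357

Days in months before December: 31 + 28 + 31 + 30 + 31 + 30 + 31 + 31 + 30 + 31 + 30 = 334.
Plus 23 days into December → day 357.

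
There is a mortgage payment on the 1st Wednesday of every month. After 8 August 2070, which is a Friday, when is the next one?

August 2070 starts on a Friday, so its 1st Wednesday is 6 August 2070 (5 days in).
That is not after 8 August 2070, so look at September 2070.
September 2070 starts on a Monday, so its 1st Wednesday is 3 September 2070 (2 days in).

3 September 2070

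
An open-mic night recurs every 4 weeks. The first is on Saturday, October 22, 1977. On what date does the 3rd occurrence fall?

December 17, 1977

The 3rd occurrence is 2 intervals after the first: 2 × 28 = 56 days after October 22, 1977.
October has 31 days — 9 days to the end of October leaves 47.
November has 30 days (17 left).
17 days into December → December 17, 1977.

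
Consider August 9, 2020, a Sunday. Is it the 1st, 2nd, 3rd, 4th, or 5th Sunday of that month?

Day 9 falls in week ⌈9/7⌉ of the month.
Days 1–7 hold the 1st Sunday, 8–14 the 2nd, 15–21 the 3rd, 22–28 the 4th, 29–31 the 5th.
9 is in the range for the 2nd.

2nd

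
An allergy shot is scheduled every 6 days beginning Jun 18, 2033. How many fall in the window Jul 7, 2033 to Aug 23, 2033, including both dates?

8

Occurrences land 6·i days after Jun 18, 2033 for i = 0, 1, 2, …
Jul 7, 2033 is 19 days after the start; 19 ÷ 6 = 3 remainder 1; since the remainder is 1, round up to i = 4. First occurrence in the window: #5 on Jul 12, 2033 (4×6 = 24 days in).
Aug 23, 2033 is 66 days after the start; 66 ÷ 6 = 11 remainder 0. Last occurrence in the window: #12 on Aug 23, 2033.
Occurrences #5 through #12: 8 in total.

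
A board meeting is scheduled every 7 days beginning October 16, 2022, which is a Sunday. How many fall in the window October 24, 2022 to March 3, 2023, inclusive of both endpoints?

18

Occurrences land 7·i days after October 16, 2022 for i = 0, 1, 2, …
October 24, 2022 is 8 days after the start; 8 ÷ 7 = 1 remainder 1; since the remainder is 1, round up to i = 2. First occurrence in the window: #3 on October 30, 2022 (2×7 = 14 days in).
March 3, 2023 is 138 days after the start; 138 ÷ 7 = 19 remainder 5. Last occurrence in the window: #20 on February 26, 2023.
Occurrences #3 through #20: 18 in total.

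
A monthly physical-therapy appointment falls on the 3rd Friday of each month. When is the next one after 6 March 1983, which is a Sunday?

18 March 1983

March 1983 starts on a Tuesday; its first Friday is the 4th, so the 3rd Friday is the 18th — 18 March 1983.
18 March 1983 is after 6 March 1983, so that is the next one.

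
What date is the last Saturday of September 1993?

The first Saturday of September 1993 is September 4.
September 1993 has 30 days. Adding weeks: 4, 11, 18, 25 — the last one ≤ 30 is the 25th.

September 25, 1993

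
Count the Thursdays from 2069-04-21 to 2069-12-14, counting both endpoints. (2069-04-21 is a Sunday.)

34

2069-04-21 is a Sunday; the first Thursday on or after it is 2069-04-25 (4 days later).
From 2069-04-25 to 2069-12-14: 5 + 31 + 30 + 31 + 31 + 30 + 31 + 30 + 14 = 233 days (rest of April, May, June, July, August, September, October, November, December).
233 ÷ 7 = 33 full weeks with remainder 2, so 33 more Thursdays after the first → 34.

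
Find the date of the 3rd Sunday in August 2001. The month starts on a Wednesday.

2001-08-19

August 2001 begins on a Wednesday, so the first Sunday is August 5 (4 days later).
The 3rd Sunday is 2 weeks later: 5 + 14 = 19.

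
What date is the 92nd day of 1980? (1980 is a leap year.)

January has 31 days (92 − 31 = 61 remain).
February has 29 days (61 − 29 = 32 remain).
March has 31 days (32 − 31 = 1 remain).
1 into April → April 1.

April 1, 1980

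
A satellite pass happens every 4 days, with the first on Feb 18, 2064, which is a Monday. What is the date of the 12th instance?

The 12th occurrence is 11 intervals after the first: 11 × 4 = 44 days after Feb 18, 2064.
Feb has 29 days — 11 days to the end of Feb leaves 33.
Mar has 31 days (2 left).
2 days into Apr → Apr 2, 2064.

Apr 2, 2064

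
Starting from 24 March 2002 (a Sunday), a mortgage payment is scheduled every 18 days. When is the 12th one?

The 12th occurrence is 11 intervals after the first: 11 × 18 = 198 days after 24 March 2002.
March has 31 days — 7 days to the end of March leaves 191.
April has 30 days (161 left).
May has 31 days (130 left).
June has 30 days (100 left).
July has 31 days (69 left).
August has 31 days (38 left).
September has 30 days (8 left).
8 days into October → 8 October 2002.

8 October 2002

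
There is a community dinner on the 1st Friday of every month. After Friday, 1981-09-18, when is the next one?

1981-10-02

September 1981 starts on a Tuesday, so its 1st Friday is 1981-09-04 (3 days in).
That is not after 1981-09-18, so look at October 1981.
October 1981 starts on a Thursday, so its 1st Friday is 1981-10-02 (1 day in).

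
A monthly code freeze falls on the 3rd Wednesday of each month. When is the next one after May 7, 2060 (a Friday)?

May 19, 2060

May 2060 starts on a Saturday; its first Wednesday is the 5th, so the 3rd Wednesday is the 19th — May 19, 2060.
May 19, 2060 is after May 7, 2060, so that is the next one.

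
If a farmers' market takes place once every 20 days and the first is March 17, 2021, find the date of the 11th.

The 11th occurrence is 10 intervals after the first: 10 × 20 = 200 days after March 17, 2021.
March has 31 days — 14 days to the end of March leaves 186.
April has 30 days (156 left).
May has 31 days (125 left).
June has 30 days (95 left).
July has 31 days (64 left).
August has 31 days (33 left).
September has 30 days (3 left).
3 days into October → October 3, 2021.

October 3, 2021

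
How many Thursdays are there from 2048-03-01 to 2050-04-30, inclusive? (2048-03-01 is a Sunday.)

113

2048-03-01 is a Sunday; the first Thursday on or after it is 2048-03-05 (4 days later).
From 2048-03-05 to 2050-04-30: 301 + 365 + 120 = 786 days (rest of 2048, 2049, to 2050-04-30 in 2050).
786 ÷ 7 = 112 full weeks with remainder 2, so 112 more Thursdays after the first → 113.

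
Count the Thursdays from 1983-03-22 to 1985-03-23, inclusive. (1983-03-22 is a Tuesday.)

105

1983-03-22 is a Tuesday; the first Thursday on or after it is 1983-03-24 (2 days later).
From 1983-03-24 to 1985-03-23: 282 + 366 + 82 = 730 days (rest of 1983, 1984, to 1985-03-23 in 1985).
730 ÷ 7 = 104 full weeks with remainder 2, so 104 more Thursdays after the first → 105.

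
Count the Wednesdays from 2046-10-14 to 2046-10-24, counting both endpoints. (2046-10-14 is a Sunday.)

2046-10-14 is a Sunday; the first Wednesday on or after it is 2046-10-17 (3 days later).
From 2046-10-17 to 2046-10-24 is 24 − 17 = 7 days.
7 ÷ 7 = 1 full weeks with remainder 0, so 1 more Wednesdays after the first → 2.

2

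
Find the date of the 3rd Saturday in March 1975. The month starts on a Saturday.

15 March 1975

March 1975 begins on a Saturday, so the first Saturday is March 1.
The 3rd Saturday is 2 weeks later: 1 + 14 = 15.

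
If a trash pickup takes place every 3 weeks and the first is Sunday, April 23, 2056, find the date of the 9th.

The 9th occurrence is 8 intervals after the first: 8 × 21 = 168 days after April 23, 2056.
April has 30 days — 7 days to the end of April leaves 161.
May has 31 days (130 left).
June has 30 days (100 left).
July has 31 days (69 left).
August has 31 days (38 left).
September has 30 days (8 left).
8 days into October → October 8, 2056.

October 8, 2056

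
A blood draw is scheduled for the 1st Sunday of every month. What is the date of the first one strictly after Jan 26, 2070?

Feb 2, 2070

Jan 2070 starts on a Wednesday, so its 1st Sunday is Jan 5, 2070 (4 days in).
That is not after Jan 26, 2070, so look at Feb 2070.
Feb 2070 starts on a Saturday, so its 1st Sunday is Feb 2, 2070 (1 day in).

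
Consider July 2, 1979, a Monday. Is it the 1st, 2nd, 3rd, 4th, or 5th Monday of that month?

1st

Day 2 falls in week ⌈2/7⌉ of the month.
Days 1–7 hold the 1st Monday, 8–14 the 2nd, 15–21 the 3rd, 22–28 the 4th, 29–31 the 5th.
2 is in the range for the 1st.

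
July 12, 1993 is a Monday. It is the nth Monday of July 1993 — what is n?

2nd

Day 12 falls in week ⌈12/7⌉ of the month.
Days 1–7 hold the 1st Monday, 8–14 the 2nd, 15–21 the 3rd, 22–28 the 4th, 29–31 the 5th.
12 is in the range for the 2nd.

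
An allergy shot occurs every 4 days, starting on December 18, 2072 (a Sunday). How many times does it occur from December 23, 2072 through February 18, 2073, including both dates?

14

Occurrences land 4·i days after December 18, 2072 for i = 0, 1, 2, …
December 23, 2072 is 5 days after the start; 5 ÷ 4 = 1 remainder 1; since the remainder is 1, round up to i = 2. First occurrence in the window: #3 on December 26, 2072 (2×4 = 8 days in).
February 18, 2073 is 62 days after the start; 62 ÷ 4 = 15 remainder 2. Last occurrence in the window: #16 on February 16, 2073.
Occurrences #3 through #16: 14 in total.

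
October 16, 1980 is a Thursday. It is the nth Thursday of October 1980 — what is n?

Day 16 falls in week ⌈16/7⌉ of the month.
Days 1–7 hold the 1st Thursday, 8–14 the 2nd, 15–21 the 3rd, 22–28 the 4th, 29–31 the 5th.
16 is in the range for the 3rd.

3rd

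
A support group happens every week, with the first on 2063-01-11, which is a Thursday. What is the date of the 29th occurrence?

The 29th occurrence is 28 intervals after the first: 28 × 7 = 196 days after 2063-01-11.
January has 31 days — 20 days to the end of January leaves 176.
February has 28 days (148 left).
March has 31 days (117 left).
April has 30 days (87 left).
May has 31 days (56 left).
June has 30 days (26 left).
26 days into July → 2063-07-26.

2063-07-26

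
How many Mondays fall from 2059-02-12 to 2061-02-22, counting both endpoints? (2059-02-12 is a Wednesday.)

2059-02-12 is a Wednesday; the first Monday on or after it is 2059-02-17 (5 days later).
From 2059-02-17 to 2061-02-22: 317 + 366 + 53 = 736 days (rest of 2059, 2060, to 2061-02-22 in 2061).
736 ÷ 7 = 105 full weeks with remainder 1, so 105 more Mondays after the first → 106.

106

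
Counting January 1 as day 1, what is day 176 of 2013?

June 25, 2013

January has 31 days (176 − 31 = 145 remain).
February has 28 days (145 − 28 = 117 remain).
March has 31 days (117 − 31 = 86 remain).
April has 30 days (86 − 30 = 56 remain).
May has 31 days (56 − 31 = 25 remain).
25 into June → June 25.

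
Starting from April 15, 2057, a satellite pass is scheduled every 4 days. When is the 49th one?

The 49th occurrence is 48 intervals after the first: 48 × 4 = 192 days after April 15, 2057.
April has 30 days — 15 days to the end of April leaves 177.
May has 31 days (146 left).
June has 30 days (116 left).
July has 31 days (85 left).
August has 31 days (54 left).
September has 30 days (24 left).
24 days into October → October 24, 2057.

October 24, 2057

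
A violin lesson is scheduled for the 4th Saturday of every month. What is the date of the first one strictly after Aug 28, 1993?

Sep 25, 1993

Aug 1993 starts on a Sunday; its first Saturday is the 7th, so the 4th Saturday is the 28th — Aug 28, 1993.
That is not after Aug 28, 1993, so look at Sep 1993.
Sep 1993 starts on a Wednesday; its first Saturday is the 4th, so the 4th Saturday is the 25th — Sep 25, 1993.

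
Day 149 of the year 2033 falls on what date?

May 29, 2033

January has 31 days (149 − 31 = 118 remain).
February has 28 days (118 − 28 = 90 remain).
March has 31 days (90 − 31 = 59 remain).
April has 30 days (59 − 30 = 29 remain).
29 into May → May 29.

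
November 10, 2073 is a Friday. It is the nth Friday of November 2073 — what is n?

2nd

Day 10 falls in week ⌈10/7⌉ of the month.
Days 1–7 hold the 1st Friday, 8–14 the 2nd, 15–21 the 3rd, 22–28 the 4th, 29–31 the 5th.
10 is in the range for the 2nd.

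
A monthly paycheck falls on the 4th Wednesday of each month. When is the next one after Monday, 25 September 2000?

September 2000 starts on a Friday; its first Wednesday is the 6th, so the 4th Wednesday is the 27th — 27 September 2000.
27 September 2000 is after 25 September 2000, so that is the next one.

27 September 2000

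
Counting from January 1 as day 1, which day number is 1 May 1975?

121

Days in months before May: 31 + 28 + 31 + 30 = 120.
Plus 1 day into May → day 121.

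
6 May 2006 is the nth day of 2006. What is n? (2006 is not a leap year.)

126

Days in months before May: 31 + 28 + 31 + 30 = 120.
Plus 6 days into May → day 126.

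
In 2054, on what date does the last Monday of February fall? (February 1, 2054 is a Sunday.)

February 23, 2054

February 2054 begins on a Sunday, so the first Monday is February 2 (1 day later).
February 2054 has 28 days. Adding weeks: 2, 9, 16, 23 — the last one ≤ 28 is the 23rd.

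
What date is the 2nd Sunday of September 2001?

9 September 2001

The first Sunday of September 2001 is September 2.
The 2nd Sunday is 1 weeks later: 2 + 7 = 9.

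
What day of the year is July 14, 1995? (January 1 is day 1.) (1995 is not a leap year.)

Days in months before July: 31 + 28 + 31 + 30 + 31 + 30 = 181.
Plus 14 days into July → day 195.

195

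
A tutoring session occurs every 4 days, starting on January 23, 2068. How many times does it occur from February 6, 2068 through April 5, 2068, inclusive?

Occurrences land 4·i days after January 23, 2068 for i = 0, 1, 2, …
February 6, 2068 is 14 days after the start; 14 ÷ 4 = 3 remainder 2; since the remainder is 2, round up to i = 4. First occurrence in the window: #5 on February 8, 2068 (4×4 = 16 days in).
April 5, 2068 is 73 days after the start; 73 ÷ 4 = 18 remainder 1. Last occurrence in the window: #19 on April 4, 2068.
Occurrences #5 through #19: 15 in total.

15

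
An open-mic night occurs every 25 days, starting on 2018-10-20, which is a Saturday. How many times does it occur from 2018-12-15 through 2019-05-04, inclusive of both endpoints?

5

Occurrences land 25·i days after 2018-10-20 for i = 0, 1, 2, …
2018-12-15 is 56 days after the start; 56 ÷ 25 = 2 remainder 6; since the remainder is 6, round up to i = 3. First occurrence in the window: #4 on 2019-01-03 (3×25 = 75 days in).
2019-05-04 is 196 days after the start; 196 ÷ 25 = 7 remainder 21. Last occurrence in the window: #8 on 2019-04-13.
Occurrences #4 through #8: 5 in total.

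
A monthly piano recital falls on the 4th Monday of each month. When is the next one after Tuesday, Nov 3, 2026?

Nov 2026 starts on a Sunday; its first Monday is the 2nd, so the 4th Monday is the 23rd — Nov 23, 2026.
Nov 23, 2026 is after Nov 3, 2026, so that is the next one.

Nov 23, 2026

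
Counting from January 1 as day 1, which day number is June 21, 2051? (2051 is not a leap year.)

Days in months before June: 31 + 28 + 31 + 30 + 31 = 151.
Plus 21 days into June → day 172.

172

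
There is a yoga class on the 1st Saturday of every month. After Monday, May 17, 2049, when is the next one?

May 2049 starts on a Saturday, so its 1st Saturday is May 1, 2049.
That is not after May 17, 2049, so look at Jun 2049.
Jun 2049 starts on a Tuesday, so its 1st Saturday is Jun 5, 2049 (4 days in).

Jun 5, 2049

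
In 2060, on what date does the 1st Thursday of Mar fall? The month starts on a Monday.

Mar 2060 begins on a Monday, so the first Thursday is Mar 4 (3 days later).

Mar 4, 2060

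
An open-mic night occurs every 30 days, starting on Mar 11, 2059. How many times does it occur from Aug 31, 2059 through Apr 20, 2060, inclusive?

8

Occurrences land 30·i days after Mar 11, 2059 for i = 0, 1, 2, …
Aug 31, 2059 is 173 days after the start; 173 ÷ 30 = 5 remainder 23; since the remainder is 23, round up to i = 6. First occurrence in the window: #7 on Sep 7, 2059 (6×30 = 180 days in).
Apr 20, 2060 is 406 days after the start; 406 ÷ 30 = 13 remainder 16. Last occurrence in the window: #14 on Apr 4, 2060.
Occurrences #7 through #14: 8 in total.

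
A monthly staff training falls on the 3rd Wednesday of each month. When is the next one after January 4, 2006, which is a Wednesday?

January 18, 2006

January 2006 starts on a Sunday; its first Wednesday is the 4th, so the 3rd Wednesday is the 18th — January 18, 2006.
January 18, 2006 is after January 4, 2006, so that is the next one.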